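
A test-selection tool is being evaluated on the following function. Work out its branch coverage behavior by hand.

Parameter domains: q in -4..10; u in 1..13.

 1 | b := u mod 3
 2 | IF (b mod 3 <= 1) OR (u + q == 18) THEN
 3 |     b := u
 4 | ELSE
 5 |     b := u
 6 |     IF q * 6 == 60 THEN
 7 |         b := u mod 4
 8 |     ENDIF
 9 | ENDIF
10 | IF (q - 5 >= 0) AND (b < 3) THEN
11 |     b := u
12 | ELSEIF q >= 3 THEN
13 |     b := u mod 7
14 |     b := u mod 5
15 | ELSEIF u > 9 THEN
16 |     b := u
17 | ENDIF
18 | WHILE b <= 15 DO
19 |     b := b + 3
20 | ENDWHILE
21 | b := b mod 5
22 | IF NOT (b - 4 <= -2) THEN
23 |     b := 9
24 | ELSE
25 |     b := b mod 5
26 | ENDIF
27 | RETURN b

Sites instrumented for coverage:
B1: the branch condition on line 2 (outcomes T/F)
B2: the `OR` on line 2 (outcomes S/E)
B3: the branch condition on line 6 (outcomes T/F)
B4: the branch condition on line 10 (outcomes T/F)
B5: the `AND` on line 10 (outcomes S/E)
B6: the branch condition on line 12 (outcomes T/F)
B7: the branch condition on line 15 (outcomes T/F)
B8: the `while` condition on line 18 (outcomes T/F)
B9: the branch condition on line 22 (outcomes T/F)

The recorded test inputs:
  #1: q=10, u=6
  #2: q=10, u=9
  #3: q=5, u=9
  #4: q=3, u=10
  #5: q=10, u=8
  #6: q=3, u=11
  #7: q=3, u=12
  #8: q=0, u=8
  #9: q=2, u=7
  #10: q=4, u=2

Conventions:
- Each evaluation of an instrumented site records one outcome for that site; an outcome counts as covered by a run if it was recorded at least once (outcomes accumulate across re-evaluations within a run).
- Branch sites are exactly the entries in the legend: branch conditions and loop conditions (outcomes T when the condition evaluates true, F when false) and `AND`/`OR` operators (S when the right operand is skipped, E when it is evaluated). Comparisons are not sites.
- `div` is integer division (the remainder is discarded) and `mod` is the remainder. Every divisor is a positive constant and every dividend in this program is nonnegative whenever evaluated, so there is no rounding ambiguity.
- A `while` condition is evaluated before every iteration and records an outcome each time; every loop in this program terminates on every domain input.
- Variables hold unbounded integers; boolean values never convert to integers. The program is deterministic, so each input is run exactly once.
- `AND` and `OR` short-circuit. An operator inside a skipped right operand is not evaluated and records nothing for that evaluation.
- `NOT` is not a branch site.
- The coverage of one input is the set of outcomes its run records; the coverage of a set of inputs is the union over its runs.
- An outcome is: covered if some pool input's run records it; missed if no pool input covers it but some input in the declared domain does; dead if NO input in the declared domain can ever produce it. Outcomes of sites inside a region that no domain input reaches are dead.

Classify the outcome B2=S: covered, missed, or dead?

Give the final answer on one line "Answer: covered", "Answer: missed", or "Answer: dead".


B2=S is recorded by pool input(s) 1, 2, 3, 4, 7, 9 -> covered
Answer: covered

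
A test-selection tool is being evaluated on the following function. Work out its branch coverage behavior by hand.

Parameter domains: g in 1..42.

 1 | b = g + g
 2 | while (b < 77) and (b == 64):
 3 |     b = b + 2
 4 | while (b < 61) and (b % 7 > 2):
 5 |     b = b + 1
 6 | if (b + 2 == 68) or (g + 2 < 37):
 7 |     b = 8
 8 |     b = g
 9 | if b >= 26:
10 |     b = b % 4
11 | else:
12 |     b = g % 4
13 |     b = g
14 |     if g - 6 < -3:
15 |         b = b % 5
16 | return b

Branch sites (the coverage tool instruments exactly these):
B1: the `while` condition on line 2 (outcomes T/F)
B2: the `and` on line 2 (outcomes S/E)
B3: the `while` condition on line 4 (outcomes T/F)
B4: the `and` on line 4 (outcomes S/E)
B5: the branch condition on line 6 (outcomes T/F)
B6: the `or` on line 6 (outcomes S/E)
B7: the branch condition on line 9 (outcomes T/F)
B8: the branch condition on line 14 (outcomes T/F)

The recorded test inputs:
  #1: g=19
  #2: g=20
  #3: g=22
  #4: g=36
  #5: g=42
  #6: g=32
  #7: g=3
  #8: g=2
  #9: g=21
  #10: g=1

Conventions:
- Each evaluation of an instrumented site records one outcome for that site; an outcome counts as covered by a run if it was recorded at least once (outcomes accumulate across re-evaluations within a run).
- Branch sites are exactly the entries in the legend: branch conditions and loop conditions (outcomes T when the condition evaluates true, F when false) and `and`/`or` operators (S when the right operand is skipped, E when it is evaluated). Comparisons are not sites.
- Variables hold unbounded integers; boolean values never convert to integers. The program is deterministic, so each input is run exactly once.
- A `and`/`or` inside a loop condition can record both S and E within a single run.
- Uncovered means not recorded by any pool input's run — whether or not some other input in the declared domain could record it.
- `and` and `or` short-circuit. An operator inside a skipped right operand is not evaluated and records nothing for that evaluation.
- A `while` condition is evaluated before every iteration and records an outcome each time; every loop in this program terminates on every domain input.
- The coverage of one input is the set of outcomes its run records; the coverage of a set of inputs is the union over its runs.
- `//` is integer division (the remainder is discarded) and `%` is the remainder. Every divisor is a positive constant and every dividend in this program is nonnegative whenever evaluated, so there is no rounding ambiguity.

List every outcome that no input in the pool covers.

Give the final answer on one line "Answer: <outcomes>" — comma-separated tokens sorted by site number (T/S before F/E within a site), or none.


input #1 (g=19): events B2->E, B1->F, B4->E, B3->T, B4->E, B3->T, B4->E, B3->T, B4->E, B3->T, B4->E, B3->F, B6->E, B5->T, ...; covers B1=F, B2=E, B3=T, B3=F, B4=E, B5=T, B6=E, B7=F, B8=F
input #2 (g=20): events B2->E, B1->F, B4->E, B3->T, B4->E, B3->T, B4->E, B3->F, B6->E, B5->T, B7->F, B8->F; covers B1=F, B2=E, B3=T, B3=F, B4=E, B5=T, B6=E, B7=F, B8=F
input #3 (g=22): events B2->E, B1->F, B4->E, B3->F, B6->E, B5->T, B7->F, B8->F; covers B1=F, B2=E, B3=F, B4=E, B5=T, B6=E, B7=F, B8=F
input #4 (g=36): events B2->E, B1->F, B4->S, B3->F, B6->E, B5->F, B7->T; covers B1=F, B2=E, B3=F, B4=S, B5=F, B6=E, B7=T
input #5 (g=42): events B2->S, B1->F, B4->S, B3->F, B6->E, B5->F, B7->T; covers B1=F, B2=S, B3=F, B4=S, B5=F, B6=E, B7=T
input #6 (g=32): events B2->E, B1->T, B2->E, B1->F, B4->S, B3->F, B6->S, B5->T, B7->T; covers B1=T, B1=F, B2=E, B3=F, B4=S, B5=T, B6=S, B7=T
input #7 (g=3): events B2->E, B1->F, B4->E, B3->T, B4->E, B3->F, B6->E, B5->T, B7->F, B8->F; covers B1=F, B2=E, B3=T, B3=F, B4=E, B5=T, B6=E, B7=F, B8=F
input #8 (g=2): events B2->E, B1->F, B4->E, B3->T, B4->E, B3->T, B4->E, B3->T, B4->E, B3->F, B6->E, B5->T, B7->F, B8->T; covers B1=F, B2=E, B3=T, B3=F, B4=E, B5=T, B6=E, B7=F, B8=T
input #9 (g=21): events B2->E, B1->F, B4->E, B3->F, B6->E, B5->T, B7->F, B8->F; covers B1=F, B2=E, B3=F, B4=E, B5=T, B6=E, B7=F, B8=F
input #10 (g=1): events B2->E, B1->F, B4->E, B3->F, B6->E, B5->T, B7->F, B8->T; covers B1=F, B2=E, B3=F, B4=E, B5=T, B6=E, B7=F, B8=T
union over the pool: B1=T, B1=F, B2=S, B2=E, B3=T, B3=F, B4=S, B4=E, B5=T, B5=F, B6=S, B6=E, B7=T, B7=F, B8=T, B8=F
uncovered (0 of 16): none
Answer: none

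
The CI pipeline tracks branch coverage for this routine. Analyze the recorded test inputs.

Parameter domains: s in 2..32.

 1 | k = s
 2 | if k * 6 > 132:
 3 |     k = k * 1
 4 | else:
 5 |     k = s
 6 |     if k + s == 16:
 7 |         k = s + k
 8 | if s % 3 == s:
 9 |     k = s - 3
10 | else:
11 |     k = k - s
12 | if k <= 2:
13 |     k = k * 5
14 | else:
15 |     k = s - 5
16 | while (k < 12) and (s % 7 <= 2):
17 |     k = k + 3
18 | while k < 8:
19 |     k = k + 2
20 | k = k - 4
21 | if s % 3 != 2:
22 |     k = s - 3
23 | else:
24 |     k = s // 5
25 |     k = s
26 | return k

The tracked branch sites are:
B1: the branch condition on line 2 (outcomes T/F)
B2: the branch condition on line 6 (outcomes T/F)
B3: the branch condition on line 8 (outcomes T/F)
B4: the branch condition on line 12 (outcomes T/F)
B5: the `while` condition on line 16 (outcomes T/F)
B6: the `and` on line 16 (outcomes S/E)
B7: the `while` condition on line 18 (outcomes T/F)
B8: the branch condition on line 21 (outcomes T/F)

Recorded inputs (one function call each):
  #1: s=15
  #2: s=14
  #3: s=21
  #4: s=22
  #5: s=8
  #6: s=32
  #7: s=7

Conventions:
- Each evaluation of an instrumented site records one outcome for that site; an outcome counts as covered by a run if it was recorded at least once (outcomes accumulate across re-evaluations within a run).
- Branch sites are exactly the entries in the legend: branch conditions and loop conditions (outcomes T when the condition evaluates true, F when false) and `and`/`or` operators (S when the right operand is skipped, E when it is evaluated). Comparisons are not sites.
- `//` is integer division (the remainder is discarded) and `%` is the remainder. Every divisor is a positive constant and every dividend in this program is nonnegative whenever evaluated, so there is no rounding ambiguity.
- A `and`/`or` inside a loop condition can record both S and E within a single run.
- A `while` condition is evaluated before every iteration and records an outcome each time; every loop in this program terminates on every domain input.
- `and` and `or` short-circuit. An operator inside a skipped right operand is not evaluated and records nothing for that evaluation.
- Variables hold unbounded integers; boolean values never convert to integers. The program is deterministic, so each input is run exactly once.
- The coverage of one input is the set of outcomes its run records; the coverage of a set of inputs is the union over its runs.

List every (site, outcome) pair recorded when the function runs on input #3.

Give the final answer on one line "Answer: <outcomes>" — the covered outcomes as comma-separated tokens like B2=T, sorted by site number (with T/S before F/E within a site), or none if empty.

Running input #3 (s=21), event by event:
  B1->F, B2->F, B3->F, B4->T, B6->E, B5->T, B6->E, B5->T, B6->E, B5->T
  B6->E, B5->T, B6->S, B5->F, B7->F, B8->T
collecting distinct outcomes: B1=F, B2=F, B3=F, B4=T, B5=T, B5=F, B6=S, B6=E, B7=F, B8=T

Answer: B1=F, B2=F, B3=F, B4=T, B5=T, B5=F, B6=S, B6=E, B7=F, B8=T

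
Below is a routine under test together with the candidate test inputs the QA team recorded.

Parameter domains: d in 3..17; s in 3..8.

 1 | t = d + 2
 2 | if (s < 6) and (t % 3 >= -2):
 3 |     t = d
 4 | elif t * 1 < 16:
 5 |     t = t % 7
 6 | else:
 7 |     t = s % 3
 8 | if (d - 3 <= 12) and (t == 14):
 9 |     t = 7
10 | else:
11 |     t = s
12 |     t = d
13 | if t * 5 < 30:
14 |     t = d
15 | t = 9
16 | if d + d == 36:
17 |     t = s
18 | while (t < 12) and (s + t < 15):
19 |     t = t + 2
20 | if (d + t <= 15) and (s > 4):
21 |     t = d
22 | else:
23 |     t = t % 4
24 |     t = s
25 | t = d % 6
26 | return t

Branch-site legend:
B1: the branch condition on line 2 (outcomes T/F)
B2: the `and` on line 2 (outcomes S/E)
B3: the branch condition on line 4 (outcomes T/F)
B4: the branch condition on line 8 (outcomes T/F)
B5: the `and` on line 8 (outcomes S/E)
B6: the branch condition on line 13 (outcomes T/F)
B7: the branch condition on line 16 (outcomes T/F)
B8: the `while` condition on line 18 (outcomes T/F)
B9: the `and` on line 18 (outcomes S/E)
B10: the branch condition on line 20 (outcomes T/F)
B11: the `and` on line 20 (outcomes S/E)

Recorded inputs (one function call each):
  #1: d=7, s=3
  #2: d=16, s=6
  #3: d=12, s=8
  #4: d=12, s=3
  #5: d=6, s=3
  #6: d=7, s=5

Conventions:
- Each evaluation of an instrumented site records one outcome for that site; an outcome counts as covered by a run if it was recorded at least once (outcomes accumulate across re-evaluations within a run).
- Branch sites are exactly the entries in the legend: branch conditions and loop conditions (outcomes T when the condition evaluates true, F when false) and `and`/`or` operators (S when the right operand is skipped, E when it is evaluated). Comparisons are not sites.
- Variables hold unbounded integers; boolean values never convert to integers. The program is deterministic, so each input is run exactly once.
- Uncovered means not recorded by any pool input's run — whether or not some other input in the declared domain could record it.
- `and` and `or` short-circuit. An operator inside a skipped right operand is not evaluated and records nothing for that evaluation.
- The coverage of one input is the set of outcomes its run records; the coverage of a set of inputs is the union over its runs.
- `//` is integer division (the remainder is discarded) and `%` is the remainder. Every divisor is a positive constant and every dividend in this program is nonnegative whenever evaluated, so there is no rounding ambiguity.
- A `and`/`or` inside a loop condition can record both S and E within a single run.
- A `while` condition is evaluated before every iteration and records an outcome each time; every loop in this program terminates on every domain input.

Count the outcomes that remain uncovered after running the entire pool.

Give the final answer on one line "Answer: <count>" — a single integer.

test 1 (d=7, s=3) fires B2->E, B1->T, B5->E, B4->F, B6->F, B7->F, B9->E, B8->T, B9->E, B8->T, B9->S, B8->F, B11->S, B10->F; hits B1=T, B2=E, B4=F, B5=E, B6=F, B7=F, B8=T, B8=F, B9=S, B9=E, B10=F, B11=S
test 2 (d=16, s=6) fires B2->S, B1->F, B3->F, B5->S, B4->F, B6->F, B7->F, B9->E, B8->F, B11->S, B10->F; hits B1=F, B2=S, B3=F, B4=F, B5=S, B6=F, B7=F, B8=F, B9=E, B10=F, B11=S
test 3 (d=12, s=8) fires B2->S, B1->F, B3->T, B5->E, B4->F, B6->F, B7->F, B9->E, B8->F, B11->S, B10->F; hits B1=F, B2=S, B3=T, B4=F, B5=E, B6=F, B7=F, B8=F, B9=E, B10=F, B11=S
test 4 (d=12, s=3) fires B2->E, B1->T, B5->E, B4->F, B6->F, B7->F, B9->E, B8->T, B9->E, B8->T, B9->S, B8->F, B11->S, B10->F; hits B1=T, B2=E, B4=F, B5=E, B6=F, B7=F, B8=T, B8=F, B9=S, B9=E, B10=F, B11=S
test 5 (d=6, s=3) fires B2->E, B1->T, B5->E, B4->F, B6->F, B7->F, B9->E, B8->T, B9->E, B8->T, B9->S, B8->F, B11->S, B10->F; hits B1=T, B2=E, B4=F, B5=E, B6=F, B7=F, B8=T, B8=F, B9=S, B9=E, B10=F, B11=S
test 6 (d=7, s=5) fires B2->E, B1->T, B5->E, B4->F, B6->F, B7->F, B9->E, B8->T, B9->E, B8->F, B11->S, B10->F; hits B1=T, B2=E, B4=F, B5=E, B6=F, B7=F, B8=T, B8=F, B9=E, B10=F, B11=S
union over the pool: B1=T, B1=F, B2=S, B2=E, B3=T, B3=F, B4=F, B5=S, B5=E, B6=F, B7=F, B8=T, B8=F, B9=S, B9=E, B10=F, B11=S
uncovered (5 of 22): B4=T, B6=T, B7=T, B10=T, B11=E

Answer: 5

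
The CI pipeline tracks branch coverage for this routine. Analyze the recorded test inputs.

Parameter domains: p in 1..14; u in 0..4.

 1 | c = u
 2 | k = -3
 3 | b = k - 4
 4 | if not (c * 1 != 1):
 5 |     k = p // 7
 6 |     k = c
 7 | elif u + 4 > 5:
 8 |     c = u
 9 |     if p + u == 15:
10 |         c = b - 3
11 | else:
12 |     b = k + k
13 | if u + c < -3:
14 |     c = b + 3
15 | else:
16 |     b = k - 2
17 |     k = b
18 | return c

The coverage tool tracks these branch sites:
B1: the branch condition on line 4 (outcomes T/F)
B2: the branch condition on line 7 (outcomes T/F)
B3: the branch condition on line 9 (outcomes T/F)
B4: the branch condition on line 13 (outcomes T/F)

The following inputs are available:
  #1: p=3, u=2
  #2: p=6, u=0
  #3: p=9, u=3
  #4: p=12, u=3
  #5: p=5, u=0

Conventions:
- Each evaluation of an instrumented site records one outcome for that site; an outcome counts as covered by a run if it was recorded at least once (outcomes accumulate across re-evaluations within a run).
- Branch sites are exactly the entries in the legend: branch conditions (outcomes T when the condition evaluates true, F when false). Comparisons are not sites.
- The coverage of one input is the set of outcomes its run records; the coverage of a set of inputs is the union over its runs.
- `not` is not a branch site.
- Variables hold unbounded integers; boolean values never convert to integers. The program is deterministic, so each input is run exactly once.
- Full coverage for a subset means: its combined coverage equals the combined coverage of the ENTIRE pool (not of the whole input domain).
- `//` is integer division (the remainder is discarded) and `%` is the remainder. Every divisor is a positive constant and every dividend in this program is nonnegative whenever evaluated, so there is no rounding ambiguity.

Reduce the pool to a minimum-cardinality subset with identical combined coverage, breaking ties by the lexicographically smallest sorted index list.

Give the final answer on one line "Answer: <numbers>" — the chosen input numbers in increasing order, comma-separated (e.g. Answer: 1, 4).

input #1 (p=3, u=2): covers B1=F, B2=T, B3=F, B4=F
input #2 (p=6, u=0): covers B1=F, B2=F, B4=F
input #3 (p=9, u=3): covers B1=F, B2=T, B3=F, B4=F
input #4 (p=12, u=3): covers B1=F, B2=T, B3=T, B4=T
input #5 (p=5, u=0): covers B1=F, B2=F, B4=F
union over all inputs: B1=F, B2=T, B2=F, B3=T, B3=F, B4=T, B4=F (7 outcomes)
checked all size-1 subsets: none covers 7 outcomes (max 4/7)
checked all size-2 subsets: none covers 7 outcomes (max 6/7)
size 3: inputs {1, 2, 4} cover all 7 outcomes, and no lexicographically smaller subset of this size does

Answer: 1, 2, 4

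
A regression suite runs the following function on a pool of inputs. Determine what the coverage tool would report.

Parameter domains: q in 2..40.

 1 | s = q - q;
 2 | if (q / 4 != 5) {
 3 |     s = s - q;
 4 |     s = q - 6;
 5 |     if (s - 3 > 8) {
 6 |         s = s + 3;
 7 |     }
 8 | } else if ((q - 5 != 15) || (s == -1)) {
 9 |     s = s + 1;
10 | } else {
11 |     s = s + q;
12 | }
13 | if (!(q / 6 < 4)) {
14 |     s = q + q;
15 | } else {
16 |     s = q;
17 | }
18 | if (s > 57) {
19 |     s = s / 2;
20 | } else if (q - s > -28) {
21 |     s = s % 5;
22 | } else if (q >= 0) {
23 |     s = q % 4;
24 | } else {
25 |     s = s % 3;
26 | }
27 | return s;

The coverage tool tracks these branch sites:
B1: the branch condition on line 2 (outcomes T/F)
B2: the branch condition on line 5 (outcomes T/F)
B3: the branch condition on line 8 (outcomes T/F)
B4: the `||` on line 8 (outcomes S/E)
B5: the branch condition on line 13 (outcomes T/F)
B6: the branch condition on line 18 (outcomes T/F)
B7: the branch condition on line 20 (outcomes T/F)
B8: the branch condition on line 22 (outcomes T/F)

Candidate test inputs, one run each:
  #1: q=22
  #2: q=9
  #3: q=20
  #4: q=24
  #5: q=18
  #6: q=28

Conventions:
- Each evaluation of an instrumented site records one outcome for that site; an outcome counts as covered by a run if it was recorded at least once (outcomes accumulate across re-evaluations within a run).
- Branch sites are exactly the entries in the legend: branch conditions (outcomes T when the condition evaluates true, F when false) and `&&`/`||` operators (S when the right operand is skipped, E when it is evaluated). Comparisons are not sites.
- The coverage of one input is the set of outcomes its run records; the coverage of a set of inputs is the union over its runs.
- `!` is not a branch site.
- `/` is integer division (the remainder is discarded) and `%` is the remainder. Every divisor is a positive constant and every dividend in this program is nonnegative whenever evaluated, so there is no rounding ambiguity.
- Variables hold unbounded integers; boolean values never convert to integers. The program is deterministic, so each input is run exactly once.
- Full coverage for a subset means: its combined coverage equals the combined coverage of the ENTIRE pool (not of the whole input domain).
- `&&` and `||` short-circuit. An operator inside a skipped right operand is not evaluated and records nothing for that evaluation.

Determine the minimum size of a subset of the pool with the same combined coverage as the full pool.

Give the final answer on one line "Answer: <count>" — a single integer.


#1 (q=22) -> B1->F, B4->S, B3->T, B5->F, B6->F, B7->T; covered: B1=F, B3=T, B4=S, B5=F, B6=F, B7=T
#2 (q=9) -> B1->T, B2->F, B5->F, B6->F, B7->T; covered: B1=T, B2=F, B5=F, B6=F, B7=T
#3 (q=20) -> B1->F, B4->E, B3->F, B5->F, B6->F, B7->T; covered: B1=F, B3=F, B4=E, B5=F, B6=F, B7=T
#4 (q=24) -> B1->T, B2->T, B5->T, B6->F, B7->T; covered: B1=T, B2=T, B5=T, B6=F, B7=T
#5 (q=18) -> B1->T, B2->T, B5->F, B6->F, B7->T; covered: B1=T, B2=T, B5=F, B6=F, B7=T
#6 (q=28) -> B1->T, B2->T, B5->T, B6->F, B7->F, B8->T; covered: B1=T, B2=T, B5=T, B6=F, B7=F, B8=T
the full pool covers 14 outcomes: B1=T, B1=F, B2=T, B2=F, B3=T, B3=F, B4=S, B4=E, B5=T, B5=F, B6=F, B7=T, B7=F, B8=T
every size-1 subset falls short of the 14 outcomes (best: 6/14)
every size-2 subset falls short of the 14 outcomes (best: 11/14)
every size-3 subset falls short of the 14 outcomes (best: 13/14)
size 4: inputs {1, 2, 3, 6} cover all 14 outcomes, and no lexicographically smaller subset of this size does
Answer: 4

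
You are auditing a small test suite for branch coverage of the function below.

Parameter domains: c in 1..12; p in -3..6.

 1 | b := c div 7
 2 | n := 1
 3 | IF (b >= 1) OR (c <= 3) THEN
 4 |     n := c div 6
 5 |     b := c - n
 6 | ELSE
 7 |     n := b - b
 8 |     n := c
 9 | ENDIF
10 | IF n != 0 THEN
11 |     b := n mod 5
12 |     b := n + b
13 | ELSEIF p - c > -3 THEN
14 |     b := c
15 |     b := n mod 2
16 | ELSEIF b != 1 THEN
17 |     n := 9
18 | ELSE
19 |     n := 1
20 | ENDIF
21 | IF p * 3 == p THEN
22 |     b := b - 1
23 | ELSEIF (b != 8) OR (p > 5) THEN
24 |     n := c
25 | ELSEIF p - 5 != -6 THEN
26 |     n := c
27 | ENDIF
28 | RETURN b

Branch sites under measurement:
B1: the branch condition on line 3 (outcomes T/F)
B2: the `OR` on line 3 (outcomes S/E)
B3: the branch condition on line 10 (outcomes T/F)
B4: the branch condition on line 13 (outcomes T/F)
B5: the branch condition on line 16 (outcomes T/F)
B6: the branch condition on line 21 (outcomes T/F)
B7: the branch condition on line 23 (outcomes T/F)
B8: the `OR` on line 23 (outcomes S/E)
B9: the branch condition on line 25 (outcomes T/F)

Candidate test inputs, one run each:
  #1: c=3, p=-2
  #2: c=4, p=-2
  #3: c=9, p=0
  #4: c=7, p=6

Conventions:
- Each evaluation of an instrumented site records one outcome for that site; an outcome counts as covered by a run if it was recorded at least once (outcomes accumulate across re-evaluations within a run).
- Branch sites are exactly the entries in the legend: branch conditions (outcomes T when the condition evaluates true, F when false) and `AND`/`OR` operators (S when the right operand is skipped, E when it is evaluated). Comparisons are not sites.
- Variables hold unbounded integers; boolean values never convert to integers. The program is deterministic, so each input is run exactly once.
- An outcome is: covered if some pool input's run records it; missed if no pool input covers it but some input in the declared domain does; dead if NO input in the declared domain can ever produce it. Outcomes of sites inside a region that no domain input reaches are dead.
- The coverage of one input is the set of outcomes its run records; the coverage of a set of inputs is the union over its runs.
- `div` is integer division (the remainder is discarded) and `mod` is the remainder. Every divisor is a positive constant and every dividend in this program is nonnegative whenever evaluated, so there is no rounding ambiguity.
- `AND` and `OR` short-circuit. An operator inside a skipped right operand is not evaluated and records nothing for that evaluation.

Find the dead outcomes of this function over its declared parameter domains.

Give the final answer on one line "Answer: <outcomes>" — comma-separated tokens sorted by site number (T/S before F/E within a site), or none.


sweeping the full domain (120 inputs) for each outcome:
  reachable outcomes have witnesses, e.g. B1=T (e.g. c=1, p=-3), B1=F (e.g. c=4, p=-3), B2=S (e.g. c=7, p=-3), B2=E (e.g. c=1, p=-3)
Answer: none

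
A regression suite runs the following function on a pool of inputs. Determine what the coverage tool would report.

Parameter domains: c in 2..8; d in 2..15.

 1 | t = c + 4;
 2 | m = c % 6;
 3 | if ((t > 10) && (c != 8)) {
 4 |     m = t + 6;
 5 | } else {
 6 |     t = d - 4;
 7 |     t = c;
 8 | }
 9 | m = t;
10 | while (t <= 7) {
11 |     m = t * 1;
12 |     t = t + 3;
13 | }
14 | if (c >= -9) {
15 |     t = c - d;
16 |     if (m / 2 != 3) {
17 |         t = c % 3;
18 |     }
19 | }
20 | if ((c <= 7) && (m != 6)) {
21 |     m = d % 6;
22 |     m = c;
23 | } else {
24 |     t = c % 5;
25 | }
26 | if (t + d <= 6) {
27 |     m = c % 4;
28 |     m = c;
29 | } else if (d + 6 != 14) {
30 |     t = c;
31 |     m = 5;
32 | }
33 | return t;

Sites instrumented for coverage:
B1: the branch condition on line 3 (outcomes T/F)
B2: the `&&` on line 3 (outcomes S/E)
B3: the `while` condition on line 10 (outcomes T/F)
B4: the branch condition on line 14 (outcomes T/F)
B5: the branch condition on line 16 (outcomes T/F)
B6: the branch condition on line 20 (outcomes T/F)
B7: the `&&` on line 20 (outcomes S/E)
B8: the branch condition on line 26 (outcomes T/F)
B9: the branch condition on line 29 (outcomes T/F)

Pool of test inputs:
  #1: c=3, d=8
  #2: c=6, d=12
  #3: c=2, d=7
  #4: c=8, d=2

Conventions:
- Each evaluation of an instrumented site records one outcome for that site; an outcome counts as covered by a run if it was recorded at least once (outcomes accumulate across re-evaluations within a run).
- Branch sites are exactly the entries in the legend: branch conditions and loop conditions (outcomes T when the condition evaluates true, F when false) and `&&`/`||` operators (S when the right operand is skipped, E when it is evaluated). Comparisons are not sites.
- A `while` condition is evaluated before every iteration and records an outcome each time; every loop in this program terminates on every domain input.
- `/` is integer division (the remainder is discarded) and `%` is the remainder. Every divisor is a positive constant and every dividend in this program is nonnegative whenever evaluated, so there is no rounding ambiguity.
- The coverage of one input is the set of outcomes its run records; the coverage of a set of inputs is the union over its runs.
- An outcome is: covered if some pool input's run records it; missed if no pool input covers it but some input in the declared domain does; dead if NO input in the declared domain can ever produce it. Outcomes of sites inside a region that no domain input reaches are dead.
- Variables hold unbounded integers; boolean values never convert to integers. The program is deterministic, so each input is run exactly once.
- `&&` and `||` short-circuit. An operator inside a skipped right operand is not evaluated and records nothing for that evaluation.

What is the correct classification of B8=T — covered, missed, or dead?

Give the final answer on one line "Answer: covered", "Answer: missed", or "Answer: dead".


B8=T is recorded by pool input(s) 4 -> covered
Answer: covered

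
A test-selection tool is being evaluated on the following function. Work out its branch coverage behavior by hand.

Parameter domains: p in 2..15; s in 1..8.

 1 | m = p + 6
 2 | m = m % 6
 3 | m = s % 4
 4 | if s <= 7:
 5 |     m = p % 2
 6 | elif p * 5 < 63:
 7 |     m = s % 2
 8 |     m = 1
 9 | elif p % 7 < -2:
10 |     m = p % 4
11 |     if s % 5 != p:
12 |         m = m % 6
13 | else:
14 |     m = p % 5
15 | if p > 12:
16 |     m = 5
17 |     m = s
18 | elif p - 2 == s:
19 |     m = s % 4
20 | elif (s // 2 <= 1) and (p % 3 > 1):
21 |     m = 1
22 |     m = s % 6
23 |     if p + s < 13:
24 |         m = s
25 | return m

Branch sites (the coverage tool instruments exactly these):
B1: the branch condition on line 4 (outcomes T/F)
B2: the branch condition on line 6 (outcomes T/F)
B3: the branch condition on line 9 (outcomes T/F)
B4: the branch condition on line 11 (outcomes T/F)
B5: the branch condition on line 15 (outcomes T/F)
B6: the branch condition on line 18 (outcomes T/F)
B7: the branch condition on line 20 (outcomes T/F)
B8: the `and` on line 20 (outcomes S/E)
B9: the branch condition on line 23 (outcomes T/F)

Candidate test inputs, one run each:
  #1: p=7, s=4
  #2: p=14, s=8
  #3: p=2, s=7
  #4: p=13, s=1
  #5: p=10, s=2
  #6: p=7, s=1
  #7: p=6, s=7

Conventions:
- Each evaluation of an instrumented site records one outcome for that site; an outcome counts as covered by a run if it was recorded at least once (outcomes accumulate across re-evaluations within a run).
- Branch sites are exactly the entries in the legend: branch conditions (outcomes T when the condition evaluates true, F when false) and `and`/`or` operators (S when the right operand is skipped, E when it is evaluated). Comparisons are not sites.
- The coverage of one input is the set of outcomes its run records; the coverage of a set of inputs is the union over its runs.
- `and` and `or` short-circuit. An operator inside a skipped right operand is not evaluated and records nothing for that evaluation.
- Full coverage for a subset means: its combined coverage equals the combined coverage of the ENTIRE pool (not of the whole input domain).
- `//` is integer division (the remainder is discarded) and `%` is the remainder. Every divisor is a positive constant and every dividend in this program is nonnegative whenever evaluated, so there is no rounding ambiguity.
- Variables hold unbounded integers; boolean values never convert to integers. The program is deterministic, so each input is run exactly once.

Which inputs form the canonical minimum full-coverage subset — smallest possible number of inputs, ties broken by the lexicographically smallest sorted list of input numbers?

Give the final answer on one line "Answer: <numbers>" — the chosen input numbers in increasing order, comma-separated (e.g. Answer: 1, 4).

input #1 (p=7, s=4): events B1->T, B5->F, B6->F, B8->S, B7->F; covers B1=T, B5=F, B6=F, B7=F, B8=S
input #2 (p=14, s=8): events B1->F, B2->F, B3->F, B5->T; covers B1=F, B2=F, B3=F, B5=T
input #3 (p=2, s=7): events B1->T, B5->F, B6->F, B8->S, B7->F; covers B1=T, B5=F, B6=F, B7=F, B8=S
input #4 (p=13, s=1): events B1->T, B5->T; covers B1=T, B5=T
input #5 (p=10, s=2): events B1->T, B5->F, B6->F, B8->E, B7->F; covers B1=T, B5=F, B6=F, B7=F, B8=E
input #6 (p=7, s=1): events B1->T, B5->F, B6->F, B8->E, B7->F; covers B1=T, B5=F, B6=F, B7=F, B8=E
input #7 (p=6, s=7): events B1->T, B5->F, B6->F, B8->S, B7->F; covers B1=T, B5=F, B6=F, B7=F, B8=S
union over all inputs: B1=T, B1=F, B2=F, B3=F, B5=T, B5=F, B6=F, B7=F, B8=S, B8=E (10 outcomes)
every size-1 subset falls short of the 10 outcomes (best: 5/10)
every size-2 subset falls short of the 10 outcomes (best: 9/10)
at size 3, {1, 2, 5} reaches all 10 outcomes; every lexicographically earlier size-3 subset fails

Answer: 1, 2, 5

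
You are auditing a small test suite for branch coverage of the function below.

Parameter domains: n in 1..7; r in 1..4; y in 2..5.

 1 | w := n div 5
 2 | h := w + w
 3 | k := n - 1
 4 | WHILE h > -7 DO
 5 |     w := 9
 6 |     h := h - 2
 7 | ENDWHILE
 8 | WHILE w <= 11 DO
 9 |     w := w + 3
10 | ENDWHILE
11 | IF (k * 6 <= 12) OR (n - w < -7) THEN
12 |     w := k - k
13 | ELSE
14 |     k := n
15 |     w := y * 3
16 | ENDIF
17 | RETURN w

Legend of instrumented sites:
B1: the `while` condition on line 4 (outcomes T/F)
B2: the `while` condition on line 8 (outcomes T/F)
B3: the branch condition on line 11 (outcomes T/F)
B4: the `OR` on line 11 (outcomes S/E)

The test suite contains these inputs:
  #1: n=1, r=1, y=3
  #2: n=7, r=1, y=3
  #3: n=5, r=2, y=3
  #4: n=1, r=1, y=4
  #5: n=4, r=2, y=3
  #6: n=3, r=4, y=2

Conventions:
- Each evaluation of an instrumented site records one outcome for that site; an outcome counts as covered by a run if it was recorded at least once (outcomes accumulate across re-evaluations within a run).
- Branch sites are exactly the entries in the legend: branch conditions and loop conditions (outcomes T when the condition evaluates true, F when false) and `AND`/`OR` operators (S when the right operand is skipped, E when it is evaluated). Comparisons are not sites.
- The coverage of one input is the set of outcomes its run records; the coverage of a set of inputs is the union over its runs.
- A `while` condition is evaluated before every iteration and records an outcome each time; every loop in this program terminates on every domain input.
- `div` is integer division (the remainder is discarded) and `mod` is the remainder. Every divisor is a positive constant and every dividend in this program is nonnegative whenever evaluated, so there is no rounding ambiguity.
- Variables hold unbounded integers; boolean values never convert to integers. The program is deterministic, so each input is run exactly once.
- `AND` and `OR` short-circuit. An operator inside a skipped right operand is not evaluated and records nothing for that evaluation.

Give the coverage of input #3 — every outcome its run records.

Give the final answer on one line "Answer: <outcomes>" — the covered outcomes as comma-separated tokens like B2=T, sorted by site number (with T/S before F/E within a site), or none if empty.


Simulating input #3 (n=5, r=2, y=3) step by step:
  B1->T, B1->T, B1->T, B1->T, B1->T, B1->F, B2->T, B2->F, B4->E, B3->F
deduplicating events, the covered set is: B1=T, B1=F, B2=T, B2=F, B3=F, B4=E
Answer: B1=T, B1=F, B2=T, B2=F, B3=F, B4=E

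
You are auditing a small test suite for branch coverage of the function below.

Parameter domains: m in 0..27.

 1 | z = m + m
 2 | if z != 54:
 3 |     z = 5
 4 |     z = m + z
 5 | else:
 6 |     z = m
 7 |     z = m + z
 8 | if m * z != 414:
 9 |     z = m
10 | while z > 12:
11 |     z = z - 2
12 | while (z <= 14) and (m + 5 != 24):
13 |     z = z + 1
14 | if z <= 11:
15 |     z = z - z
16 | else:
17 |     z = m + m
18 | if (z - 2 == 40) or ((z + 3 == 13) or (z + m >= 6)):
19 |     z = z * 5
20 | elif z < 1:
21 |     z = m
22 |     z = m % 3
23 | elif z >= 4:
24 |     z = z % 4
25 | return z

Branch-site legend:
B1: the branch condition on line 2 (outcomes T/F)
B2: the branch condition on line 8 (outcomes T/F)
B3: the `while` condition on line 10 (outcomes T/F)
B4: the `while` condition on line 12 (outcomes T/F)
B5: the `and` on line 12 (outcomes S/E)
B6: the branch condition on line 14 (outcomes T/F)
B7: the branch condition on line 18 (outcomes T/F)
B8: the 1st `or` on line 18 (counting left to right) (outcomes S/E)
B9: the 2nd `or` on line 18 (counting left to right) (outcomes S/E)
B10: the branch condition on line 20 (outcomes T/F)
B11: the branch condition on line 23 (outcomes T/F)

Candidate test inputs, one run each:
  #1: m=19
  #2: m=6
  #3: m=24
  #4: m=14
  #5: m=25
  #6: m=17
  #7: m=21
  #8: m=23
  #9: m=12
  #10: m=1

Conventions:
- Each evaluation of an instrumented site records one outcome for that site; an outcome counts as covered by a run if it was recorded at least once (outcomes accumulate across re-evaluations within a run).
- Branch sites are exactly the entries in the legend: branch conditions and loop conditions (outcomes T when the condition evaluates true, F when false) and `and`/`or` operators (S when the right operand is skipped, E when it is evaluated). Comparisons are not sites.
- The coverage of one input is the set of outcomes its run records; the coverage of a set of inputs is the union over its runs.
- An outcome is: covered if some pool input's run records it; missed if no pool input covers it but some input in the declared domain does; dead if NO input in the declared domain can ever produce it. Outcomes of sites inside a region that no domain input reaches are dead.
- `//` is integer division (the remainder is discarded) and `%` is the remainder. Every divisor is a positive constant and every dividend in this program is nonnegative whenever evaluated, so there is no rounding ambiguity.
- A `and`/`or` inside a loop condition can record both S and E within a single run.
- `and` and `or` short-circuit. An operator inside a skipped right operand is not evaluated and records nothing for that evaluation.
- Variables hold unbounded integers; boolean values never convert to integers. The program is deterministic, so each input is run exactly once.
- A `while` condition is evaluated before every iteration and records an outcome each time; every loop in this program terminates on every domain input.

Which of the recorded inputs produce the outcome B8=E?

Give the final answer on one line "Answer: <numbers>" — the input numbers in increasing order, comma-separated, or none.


input #1 (m=19): records B8=E
input #2 (m=6): records B8=E
input #3 (m=24): records B8=E
input #4 (m=14): records B8=E
input #5 (m=25): records B8=E
input #6 (m=17): records B8=E
input #7 (m=21): does not record B8=E
input #8 (m=23): records B8=E
input #9 (m=12): records B8=E
input #10 (m=1): records B8=E
Answer: 1, 2, 3, 4, 5, 6, 8, 9, 10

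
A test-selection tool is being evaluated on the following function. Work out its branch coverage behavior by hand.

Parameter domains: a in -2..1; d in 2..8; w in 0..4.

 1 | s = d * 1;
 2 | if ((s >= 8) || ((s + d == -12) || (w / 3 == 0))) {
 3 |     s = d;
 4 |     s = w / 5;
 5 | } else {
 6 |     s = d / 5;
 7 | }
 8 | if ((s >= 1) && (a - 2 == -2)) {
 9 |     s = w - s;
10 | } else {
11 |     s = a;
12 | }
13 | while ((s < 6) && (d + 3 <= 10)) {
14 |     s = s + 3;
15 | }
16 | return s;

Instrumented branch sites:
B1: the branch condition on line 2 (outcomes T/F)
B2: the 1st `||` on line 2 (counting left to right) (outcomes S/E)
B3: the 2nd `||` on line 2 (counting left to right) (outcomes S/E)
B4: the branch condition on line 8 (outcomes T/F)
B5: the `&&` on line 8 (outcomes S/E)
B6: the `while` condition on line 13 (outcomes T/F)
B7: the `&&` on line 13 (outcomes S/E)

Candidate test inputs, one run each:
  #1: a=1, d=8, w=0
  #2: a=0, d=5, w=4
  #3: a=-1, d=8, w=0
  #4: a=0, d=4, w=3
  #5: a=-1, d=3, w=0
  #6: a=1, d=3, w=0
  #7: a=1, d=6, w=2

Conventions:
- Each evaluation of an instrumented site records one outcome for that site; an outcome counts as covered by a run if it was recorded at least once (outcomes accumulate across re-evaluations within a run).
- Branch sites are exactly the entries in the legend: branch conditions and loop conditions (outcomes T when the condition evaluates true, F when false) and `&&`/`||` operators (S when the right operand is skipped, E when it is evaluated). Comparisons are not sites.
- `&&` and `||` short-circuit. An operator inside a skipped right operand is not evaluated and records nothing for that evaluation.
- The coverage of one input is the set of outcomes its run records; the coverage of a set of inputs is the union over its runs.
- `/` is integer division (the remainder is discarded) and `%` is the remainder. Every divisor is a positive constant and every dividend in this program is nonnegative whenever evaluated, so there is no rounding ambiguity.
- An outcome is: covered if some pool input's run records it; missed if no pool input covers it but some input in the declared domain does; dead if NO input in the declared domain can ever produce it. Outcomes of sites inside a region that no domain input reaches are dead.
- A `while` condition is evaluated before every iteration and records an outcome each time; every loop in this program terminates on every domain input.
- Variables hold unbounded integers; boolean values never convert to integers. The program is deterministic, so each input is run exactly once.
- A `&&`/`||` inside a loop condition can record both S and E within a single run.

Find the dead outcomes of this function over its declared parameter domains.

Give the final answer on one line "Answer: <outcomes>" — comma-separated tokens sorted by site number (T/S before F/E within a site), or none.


running all 140 domain inputs and tallying outcomes:
  B3=S: never recorded by any domain input -> dead
  reachable outcomes have witnesses, e.g. B1=T (e.g. a=-2, d=2, w=0), B1=F (e.g. a=-2, d=2, w=3), B2=S (e.g. a=-2, d=8, w=0), B2=E (e.g. a=-2, d=2, w=0)
Answer: B3=S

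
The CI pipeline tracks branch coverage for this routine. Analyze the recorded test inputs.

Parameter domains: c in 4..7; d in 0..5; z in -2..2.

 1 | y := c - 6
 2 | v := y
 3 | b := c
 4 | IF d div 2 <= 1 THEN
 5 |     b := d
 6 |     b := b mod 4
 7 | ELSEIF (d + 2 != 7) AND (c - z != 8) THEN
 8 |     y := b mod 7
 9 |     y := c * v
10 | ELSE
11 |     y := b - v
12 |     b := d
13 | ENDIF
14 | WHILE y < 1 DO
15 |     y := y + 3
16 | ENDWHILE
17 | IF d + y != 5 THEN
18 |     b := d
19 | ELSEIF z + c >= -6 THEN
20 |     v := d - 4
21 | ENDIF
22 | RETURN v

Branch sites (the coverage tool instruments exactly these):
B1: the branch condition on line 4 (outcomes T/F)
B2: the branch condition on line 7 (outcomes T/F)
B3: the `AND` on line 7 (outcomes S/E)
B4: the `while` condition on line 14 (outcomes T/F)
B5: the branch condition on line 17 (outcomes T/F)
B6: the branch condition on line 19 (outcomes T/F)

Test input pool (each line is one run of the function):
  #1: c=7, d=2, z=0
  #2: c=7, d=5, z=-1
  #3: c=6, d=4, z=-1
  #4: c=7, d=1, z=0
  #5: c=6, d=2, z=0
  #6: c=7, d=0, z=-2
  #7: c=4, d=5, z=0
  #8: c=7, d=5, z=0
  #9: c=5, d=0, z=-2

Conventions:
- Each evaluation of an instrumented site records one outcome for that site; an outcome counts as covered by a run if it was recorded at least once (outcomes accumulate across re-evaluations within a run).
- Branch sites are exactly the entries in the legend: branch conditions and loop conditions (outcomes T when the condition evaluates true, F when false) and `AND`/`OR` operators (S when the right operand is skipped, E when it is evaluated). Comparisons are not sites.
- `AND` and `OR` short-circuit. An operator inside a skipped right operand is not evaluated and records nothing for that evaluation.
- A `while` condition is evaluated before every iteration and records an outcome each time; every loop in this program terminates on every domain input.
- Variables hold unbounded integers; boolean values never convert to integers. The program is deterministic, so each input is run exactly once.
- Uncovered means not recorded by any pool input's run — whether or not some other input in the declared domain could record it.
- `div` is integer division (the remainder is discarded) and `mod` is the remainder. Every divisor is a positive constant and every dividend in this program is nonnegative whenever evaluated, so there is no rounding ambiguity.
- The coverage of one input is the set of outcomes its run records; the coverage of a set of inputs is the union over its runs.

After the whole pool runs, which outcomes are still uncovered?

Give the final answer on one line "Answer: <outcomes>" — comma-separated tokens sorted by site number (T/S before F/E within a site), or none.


test 1 (c=7, d=2, z=0) fires B1->T, B4->F, B5->T; hits B1=T, B4=F, B5=T
test 2 (c=7, d=5, z=-1) fires B1->F, B3->S, B2->F, B4->F, B5->T; hits B1=F, B2=F, B3=S, B4=F, B5=T
test 3 (c=6, d=4, z=-1) fires B1->F, B3->E, B2->T, B4->T, B4->F, B5->T; hits B1=F, B2=T, B3=E, B4=T, B4=F, B5=T
test 4 (c=7, d=1, z=0) fires B1->T, B4->F, B5->T; hits B1=T, B4=F, B5=T
test 5 (c=6, d=2, z=0) fires B1->T, B4->T, B4->F, B5->F, B6->T; hits B1=T, B4=T, B4=F, B5=F, B6=T
test 6 (c=7, d=0, z=-2) fires B1->T, B4->F, B5->T; hits B1=T, B4=F, B5=T
test 7 (c=4, d=5, z=0) fires B1->F, B3->S, B2->F, B4->F, B5->T; hits B1=F, B2=F, B3=S, B4=F, B5=T
test 8 (c=7, d=5, z=0) fires B1->F, B3->S, B2->F, B4->F, B5->T; hits B1=F, B2=F, B3=S, B4=F, B5=T
test 9 (c=5, d=0, z=-2) fires B1->T, B4->T, B4->F, B5->T; hits B1=T, B4=T, B4=F, B5=T
union over the pool: B1=T, B1=F, B2=T, B2=F, B3=S, B3=E, B4=T, B4=F, B5=T, B5=F, B6=T
uncovered (1 of 12): B6=F
Answer: B6=F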